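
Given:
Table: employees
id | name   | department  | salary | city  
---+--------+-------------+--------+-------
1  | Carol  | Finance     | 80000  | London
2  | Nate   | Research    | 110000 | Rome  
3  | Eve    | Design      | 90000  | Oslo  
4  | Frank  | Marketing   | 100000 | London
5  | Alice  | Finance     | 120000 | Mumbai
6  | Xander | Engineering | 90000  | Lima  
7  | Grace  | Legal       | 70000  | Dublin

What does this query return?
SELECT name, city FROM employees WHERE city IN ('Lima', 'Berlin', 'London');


Filtering: city IN ('Lima', 'Berlin', 'London')
Matching: 3 rows

3 rows:
Carol, London
Frank, London
Xander, Lima


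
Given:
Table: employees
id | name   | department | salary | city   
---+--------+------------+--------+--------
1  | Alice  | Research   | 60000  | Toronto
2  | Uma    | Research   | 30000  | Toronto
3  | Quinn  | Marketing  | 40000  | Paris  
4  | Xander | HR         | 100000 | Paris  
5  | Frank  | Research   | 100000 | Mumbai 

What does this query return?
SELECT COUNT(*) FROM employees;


COUNT(*) counts all rows

5


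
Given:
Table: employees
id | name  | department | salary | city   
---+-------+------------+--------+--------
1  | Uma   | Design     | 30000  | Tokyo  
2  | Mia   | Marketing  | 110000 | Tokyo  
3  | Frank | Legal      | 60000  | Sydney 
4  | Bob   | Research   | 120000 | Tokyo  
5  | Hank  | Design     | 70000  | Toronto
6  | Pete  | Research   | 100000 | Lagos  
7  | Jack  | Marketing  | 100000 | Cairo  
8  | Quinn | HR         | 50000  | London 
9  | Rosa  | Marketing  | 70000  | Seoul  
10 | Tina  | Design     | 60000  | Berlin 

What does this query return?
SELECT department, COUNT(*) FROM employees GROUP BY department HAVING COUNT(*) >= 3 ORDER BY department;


Groups with count >= 3:
  Design: 3 -> PASS
  Marketing: 3 -> PASS
  HR: 1 -> filtered out
  Legal: 1 -> filtered out
  Research: 2 -> filtered out


2 groups:
Design, 3
Marketing, 3


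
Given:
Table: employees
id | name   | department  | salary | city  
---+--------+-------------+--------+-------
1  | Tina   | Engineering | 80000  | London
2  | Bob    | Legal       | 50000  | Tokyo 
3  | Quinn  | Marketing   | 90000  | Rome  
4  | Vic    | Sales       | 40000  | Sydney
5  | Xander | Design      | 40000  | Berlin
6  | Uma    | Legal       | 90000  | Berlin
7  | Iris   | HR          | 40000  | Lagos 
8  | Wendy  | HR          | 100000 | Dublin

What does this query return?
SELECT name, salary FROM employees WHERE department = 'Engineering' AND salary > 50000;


Filtering: department = 'Engineering' AND salary > 50000
Matching: 1 rows

1 rows:
Tina, 80000


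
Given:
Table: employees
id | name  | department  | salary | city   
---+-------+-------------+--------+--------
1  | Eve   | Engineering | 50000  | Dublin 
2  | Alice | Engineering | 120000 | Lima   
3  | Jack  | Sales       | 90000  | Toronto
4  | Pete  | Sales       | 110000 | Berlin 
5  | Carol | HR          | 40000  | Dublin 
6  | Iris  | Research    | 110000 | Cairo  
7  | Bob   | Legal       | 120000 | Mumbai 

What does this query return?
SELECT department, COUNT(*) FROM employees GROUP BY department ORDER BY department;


Assigning each row to its department group:
  Eve -> Engineering
  Alice -> Engineering
  Jack -> Sales
  Pete -> Sales
  Carol -> HR
  Iris -> Research
  Bob -> Legal


5 groups:
Engineering, 2
HR, 1
Legal, 1
Research, 1
Sales, 2


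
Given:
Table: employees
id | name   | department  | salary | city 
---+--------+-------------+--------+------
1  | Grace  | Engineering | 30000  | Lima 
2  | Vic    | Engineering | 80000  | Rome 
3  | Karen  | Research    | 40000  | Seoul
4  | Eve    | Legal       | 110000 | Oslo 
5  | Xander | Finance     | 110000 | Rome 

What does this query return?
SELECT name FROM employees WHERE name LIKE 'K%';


LIKE 'K%' matches names starting with 'K'
Matching: 1

1 rows:
Karen


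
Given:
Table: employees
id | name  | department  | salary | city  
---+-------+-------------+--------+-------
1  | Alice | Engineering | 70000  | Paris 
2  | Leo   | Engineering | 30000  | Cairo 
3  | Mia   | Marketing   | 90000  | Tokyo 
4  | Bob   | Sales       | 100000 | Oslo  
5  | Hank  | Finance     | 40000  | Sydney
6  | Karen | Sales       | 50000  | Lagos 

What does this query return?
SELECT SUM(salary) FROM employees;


SUM(salary) = 70000 + 30000 + 90000 + 100000 + 40000 + 50000 = 380000

380000


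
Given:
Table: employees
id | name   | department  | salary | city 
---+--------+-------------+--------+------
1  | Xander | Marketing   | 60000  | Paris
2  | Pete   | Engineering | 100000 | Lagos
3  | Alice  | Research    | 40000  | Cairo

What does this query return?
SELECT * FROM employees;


SELECT * returns all 3 rows with all columns

3 rows:
1, Xander, Marketing, 60000, Paris
2, Pete, Engineering, 100000, Lagos
3, Alice, Research, 40000, Cairo


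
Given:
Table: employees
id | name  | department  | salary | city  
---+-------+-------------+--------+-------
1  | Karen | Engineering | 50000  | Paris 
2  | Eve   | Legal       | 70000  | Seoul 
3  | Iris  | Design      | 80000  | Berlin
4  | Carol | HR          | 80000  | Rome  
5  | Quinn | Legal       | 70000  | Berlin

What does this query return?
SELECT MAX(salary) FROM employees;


Salaries: 50000, 70000, 80000, 80000, 70000
MAX = 80000

80000


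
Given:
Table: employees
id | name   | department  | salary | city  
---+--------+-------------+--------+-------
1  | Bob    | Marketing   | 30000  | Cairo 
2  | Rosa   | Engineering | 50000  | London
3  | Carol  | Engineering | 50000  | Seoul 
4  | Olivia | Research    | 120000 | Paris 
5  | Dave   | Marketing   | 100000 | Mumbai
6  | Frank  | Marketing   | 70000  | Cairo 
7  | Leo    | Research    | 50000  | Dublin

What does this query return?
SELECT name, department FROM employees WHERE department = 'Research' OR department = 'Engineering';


Filtering: department = 'Research' OR 'Engineering'
Matching: 4 rows

4 rows:
Rosa, Engineering
Carol, Engineering
Olivia, Research
Leo, Research


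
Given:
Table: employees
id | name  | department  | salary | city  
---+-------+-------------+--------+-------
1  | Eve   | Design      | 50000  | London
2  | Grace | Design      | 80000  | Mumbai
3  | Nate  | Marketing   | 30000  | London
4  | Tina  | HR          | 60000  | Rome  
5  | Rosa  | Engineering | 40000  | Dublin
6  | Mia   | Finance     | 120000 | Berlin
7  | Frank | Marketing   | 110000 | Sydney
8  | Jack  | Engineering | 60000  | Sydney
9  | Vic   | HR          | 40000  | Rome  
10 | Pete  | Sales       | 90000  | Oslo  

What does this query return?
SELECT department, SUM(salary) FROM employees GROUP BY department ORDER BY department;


Summing salary within each department:
  Design: 50000 + 80000 = 130000
  Engineering: 40000 + 60000 = 100000
  Finance: 120000 = 120000
  HR: 60000 + 40000 = 100000
  Marketing: 30000 + 110000 = 140000
  Sales: 90000 = 90000


6 groups:
Design, 130000
Engineering, 100000
Finance, 120000
HR, 100000
Marketing, 140000
Sales, 90000


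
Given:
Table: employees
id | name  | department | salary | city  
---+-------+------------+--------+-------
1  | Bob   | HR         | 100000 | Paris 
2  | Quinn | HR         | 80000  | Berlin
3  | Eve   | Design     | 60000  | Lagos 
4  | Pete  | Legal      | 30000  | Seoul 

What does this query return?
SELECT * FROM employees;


SELECT * returns all 4 rows with all columns

4 rows:
1, Bob, HR, 100000, Paris
2, Quinn, HR, 80000, Berlin
3, Eve, Design, 60000, Lagos
4, Pete, Legal, 30000, Seoul


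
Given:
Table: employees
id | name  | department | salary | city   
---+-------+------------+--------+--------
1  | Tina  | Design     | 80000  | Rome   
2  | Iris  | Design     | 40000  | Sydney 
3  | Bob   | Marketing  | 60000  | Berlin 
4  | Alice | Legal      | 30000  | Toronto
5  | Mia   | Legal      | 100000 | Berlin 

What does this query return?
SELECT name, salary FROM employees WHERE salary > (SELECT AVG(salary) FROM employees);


Subquery: AVG(salary) = 62000.0
Filtering: salary > 62000.0
  Tina (80000) -> MATCH
  Mia (100000) -> MATCH


2 rows:
Tina, 80000
Mia, 100000


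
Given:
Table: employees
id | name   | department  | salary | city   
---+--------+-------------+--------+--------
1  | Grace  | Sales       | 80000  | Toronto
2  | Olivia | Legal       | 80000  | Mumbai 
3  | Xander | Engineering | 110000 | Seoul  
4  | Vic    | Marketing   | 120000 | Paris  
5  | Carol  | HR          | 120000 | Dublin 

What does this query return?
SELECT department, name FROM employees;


Projecting columns: department, name

5 rows:
Sales, Grace
Legal, Olivia
Engineering, Xander
Marketing, Vic
HR, Carol


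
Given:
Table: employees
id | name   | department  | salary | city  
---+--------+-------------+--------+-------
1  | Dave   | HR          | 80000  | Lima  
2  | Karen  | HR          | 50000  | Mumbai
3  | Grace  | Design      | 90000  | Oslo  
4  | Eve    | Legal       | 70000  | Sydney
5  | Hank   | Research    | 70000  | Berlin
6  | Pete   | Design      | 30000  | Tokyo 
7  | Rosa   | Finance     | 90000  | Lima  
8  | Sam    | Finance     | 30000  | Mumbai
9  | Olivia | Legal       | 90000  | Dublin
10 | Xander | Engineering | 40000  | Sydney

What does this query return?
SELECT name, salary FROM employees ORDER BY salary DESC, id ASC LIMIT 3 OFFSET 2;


Sort by salary DESC (id ASC tiebreak), then skip 2 and take 3
Rows 3 through 5

3 rows:
Olivia, 90000
Dave, 80000
Eve, 70000


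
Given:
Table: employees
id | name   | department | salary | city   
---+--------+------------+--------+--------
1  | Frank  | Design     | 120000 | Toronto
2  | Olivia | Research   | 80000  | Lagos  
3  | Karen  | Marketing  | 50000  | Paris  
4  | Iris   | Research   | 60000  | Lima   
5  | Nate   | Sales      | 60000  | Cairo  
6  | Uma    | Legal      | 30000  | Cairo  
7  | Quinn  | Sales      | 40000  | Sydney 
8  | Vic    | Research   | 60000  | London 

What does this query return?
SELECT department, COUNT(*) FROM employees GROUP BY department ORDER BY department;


Assigning each row to its department group:
  Frank -> Design
  Olivia -> Research
  Karen -> Marketing
  Iris -> Research
  Nate -> Sales
  Uma -> Legal
  Quinn -> Sales
  Vic -> Research


5 groups:
Design, 1
Legal, 1
Marketing, 1
Research, 3
Sales, 2


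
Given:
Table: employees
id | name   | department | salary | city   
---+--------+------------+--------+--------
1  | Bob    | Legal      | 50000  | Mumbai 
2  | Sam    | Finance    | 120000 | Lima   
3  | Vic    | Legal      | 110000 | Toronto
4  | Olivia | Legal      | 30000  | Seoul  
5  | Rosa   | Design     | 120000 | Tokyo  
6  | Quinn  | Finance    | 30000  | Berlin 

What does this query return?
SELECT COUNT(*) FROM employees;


COUNT(*) counts all rows

6


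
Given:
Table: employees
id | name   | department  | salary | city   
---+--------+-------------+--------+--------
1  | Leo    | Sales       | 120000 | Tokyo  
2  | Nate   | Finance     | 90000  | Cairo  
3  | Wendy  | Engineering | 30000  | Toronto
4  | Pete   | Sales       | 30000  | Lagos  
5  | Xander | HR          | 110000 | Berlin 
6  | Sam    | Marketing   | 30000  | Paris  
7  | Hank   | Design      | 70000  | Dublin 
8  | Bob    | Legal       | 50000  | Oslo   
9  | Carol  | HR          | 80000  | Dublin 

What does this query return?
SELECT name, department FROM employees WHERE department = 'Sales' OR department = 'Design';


Filtering: department = 'Sales' OR 'Design'
Matching: 3 rows

3 rows:
Leo, Sales
Pete, Sales
Hank, Design


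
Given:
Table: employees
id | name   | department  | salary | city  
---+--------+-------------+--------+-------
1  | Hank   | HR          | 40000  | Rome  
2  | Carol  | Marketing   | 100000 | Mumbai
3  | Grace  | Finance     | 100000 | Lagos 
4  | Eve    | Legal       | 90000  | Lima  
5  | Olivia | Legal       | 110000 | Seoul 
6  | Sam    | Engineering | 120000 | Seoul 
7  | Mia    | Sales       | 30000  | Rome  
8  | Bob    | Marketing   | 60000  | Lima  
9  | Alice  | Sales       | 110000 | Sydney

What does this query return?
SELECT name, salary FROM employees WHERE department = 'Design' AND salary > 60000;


Filtering: department = 'Design' AND salary > 60000
Matching: 0 rows

Empty result set (0 rows)


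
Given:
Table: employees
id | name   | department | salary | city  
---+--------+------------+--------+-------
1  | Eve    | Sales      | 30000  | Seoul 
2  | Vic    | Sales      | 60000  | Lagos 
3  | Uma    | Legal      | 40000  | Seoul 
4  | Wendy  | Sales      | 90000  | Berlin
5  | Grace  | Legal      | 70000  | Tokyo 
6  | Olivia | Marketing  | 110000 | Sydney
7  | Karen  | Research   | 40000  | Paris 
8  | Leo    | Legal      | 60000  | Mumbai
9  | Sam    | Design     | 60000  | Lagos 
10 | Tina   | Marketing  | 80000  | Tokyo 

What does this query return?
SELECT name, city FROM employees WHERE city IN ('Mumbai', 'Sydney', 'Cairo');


Filtering: city IN ('Mumbai', 'Sydney', 'Cairo')
Matching: 2 rows

2 rows:
Olivia, Sydney
Leo, Mumbai


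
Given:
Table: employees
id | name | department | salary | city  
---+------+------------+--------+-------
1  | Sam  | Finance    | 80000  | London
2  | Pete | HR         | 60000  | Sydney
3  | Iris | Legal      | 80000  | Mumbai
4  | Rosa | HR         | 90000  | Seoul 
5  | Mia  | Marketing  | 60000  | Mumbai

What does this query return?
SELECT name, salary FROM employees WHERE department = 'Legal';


Filtering: department = 'Legal'
Matching rows: 1

1 rows:
Iris, 80000


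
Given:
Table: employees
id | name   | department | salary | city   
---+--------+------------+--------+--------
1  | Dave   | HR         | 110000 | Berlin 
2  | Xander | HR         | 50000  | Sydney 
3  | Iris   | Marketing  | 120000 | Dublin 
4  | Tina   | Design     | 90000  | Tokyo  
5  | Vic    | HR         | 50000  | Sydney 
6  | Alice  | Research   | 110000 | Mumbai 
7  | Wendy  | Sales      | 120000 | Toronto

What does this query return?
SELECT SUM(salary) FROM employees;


SUM(salary) = 110000 + 50000 + 120000 + 90000 + 50000 + 110000 + 120000 = 650000

650000


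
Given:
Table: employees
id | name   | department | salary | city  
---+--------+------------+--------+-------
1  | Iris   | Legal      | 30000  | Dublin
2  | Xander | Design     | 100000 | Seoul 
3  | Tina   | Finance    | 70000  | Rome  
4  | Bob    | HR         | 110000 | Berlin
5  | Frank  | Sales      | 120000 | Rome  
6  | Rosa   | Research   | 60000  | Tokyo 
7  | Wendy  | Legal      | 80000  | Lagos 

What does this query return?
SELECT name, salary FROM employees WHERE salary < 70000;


Filtering: salary < 70000
Matching: 2 rows

2 rows:
Iris, 30000
Rosa, 60000


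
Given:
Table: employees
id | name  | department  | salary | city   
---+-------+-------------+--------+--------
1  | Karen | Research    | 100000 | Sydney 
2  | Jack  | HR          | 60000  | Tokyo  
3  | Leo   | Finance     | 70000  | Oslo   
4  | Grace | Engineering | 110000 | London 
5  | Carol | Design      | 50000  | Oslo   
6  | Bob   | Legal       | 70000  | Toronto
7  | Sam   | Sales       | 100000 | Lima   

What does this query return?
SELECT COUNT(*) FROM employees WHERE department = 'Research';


Counting rows where department = 'Research'
  Karen -> MATCH


1


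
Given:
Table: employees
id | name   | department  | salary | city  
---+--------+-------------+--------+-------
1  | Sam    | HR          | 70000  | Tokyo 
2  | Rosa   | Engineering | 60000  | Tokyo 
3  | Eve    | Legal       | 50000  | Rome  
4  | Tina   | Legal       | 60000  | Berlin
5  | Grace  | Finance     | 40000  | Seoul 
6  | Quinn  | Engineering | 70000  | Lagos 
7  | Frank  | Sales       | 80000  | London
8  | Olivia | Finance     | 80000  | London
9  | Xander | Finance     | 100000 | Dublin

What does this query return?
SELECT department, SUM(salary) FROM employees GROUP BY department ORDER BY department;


Summing salary within each department:
  Engineering: 60000 + 70000 = 130000
  Finance: 40000 + 80000 + 100000 = 220000
  HR: 70000 = 70000
  Legal: 50000 + 60000 = 110000
  Sales: 80000 = 80000


5 groups:
Engineering, 130000
Finance, 220000
HR, 70000
Legal, 110000
Sales, 80000


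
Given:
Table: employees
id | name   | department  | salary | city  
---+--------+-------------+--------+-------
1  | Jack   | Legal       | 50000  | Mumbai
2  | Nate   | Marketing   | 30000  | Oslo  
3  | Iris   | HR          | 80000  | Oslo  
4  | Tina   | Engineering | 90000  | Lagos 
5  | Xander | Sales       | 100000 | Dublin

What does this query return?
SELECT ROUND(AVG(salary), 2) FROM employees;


SUM(salary) = 350000
COUNT = 5
ROUND(AVG, 2) = ROUND(350000 / 5, 2) = 70000.0

70000.0


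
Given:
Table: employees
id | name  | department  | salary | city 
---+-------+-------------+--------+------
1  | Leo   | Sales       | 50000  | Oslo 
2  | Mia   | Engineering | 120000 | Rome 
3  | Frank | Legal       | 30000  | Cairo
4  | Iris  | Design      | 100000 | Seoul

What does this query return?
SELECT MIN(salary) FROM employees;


Salaries: 50000, 120000, 30000, 100000
MIN = 30000

30000


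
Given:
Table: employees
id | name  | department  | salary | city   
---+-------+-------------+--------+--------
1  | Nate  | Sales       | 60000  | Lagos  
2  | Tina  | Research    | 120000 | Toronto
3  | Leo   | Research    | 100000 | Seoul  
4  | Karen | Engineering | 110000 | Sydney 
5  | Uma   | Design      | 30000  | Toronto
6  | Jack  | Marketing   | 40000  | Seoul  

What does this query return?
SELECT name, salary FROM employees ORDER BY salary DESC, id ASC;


Sorting by salary DESC, then id ASC for ties

6 rows:
Tina, 120000
Karen, 110000
Leo, 100000
Nate, 60000
Jack, 40000
Uma, 30000


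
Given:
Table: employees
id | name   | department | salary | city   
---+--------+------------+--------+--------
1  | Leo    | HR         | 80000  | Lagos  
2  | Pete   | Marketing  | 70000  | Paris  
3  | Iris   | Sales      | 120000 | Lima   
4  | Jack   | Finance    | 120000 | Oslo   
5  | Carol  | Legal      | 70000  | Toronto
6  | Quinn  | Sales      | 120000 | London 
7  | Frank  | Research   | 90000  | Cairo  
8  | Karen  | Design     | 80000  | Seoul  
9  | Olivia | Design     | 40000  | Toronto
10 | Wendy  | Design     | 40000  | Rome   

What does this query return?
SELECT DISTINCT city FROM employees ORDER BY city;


All 'city' values (row order): Lagos, Paris, Lima, Oslo, Toronto, London, Cairo, Seoul, Toronto, Rome
Removing duplicates leaves 9 unique value(s).

9 values:
Cairo
Lagos
Lima
London
Oslo
Paris
Rome
Seoul
Toronto


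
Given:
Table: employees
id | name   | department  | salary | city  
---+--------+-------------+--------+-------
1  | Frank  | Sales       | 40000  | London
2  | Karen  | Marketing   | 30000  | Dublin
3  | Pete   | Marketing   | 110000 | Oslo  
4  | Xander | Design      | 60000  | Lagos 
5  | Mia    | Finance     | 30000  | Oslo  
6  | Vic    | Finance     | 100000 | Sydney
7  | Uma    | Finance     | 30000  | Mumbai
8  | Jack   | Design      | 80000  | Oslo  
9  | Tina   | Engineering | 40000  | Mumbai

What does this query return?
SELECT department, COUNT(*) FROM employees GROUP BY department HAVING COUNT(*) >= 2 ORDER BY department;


Groups with count >= 2:
  Design: 2 -> PASS
  Finance: 3 -> PASS
  Marketing: 2 -> PASS
  Engineering: 1 -> filtered out
  Sales: 1 -> filtered out


3 groups:
Design, 2
Finance, 3
Marketing, 2


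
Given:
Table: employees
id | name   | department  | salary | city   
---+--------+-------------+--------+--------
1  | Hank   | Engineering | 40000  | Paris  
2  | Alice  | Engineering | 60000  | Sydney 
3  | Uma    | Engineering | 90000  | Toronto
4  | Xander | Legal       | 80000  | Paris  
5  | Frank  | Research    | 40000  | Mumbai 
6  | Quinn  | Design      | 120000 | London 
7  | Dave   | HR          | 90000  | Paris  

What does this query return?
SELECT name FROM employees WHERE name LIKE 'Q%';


LIKE 'Q%' matches names starting with 'Q'
Matching: 1

1 rows:
Quinn


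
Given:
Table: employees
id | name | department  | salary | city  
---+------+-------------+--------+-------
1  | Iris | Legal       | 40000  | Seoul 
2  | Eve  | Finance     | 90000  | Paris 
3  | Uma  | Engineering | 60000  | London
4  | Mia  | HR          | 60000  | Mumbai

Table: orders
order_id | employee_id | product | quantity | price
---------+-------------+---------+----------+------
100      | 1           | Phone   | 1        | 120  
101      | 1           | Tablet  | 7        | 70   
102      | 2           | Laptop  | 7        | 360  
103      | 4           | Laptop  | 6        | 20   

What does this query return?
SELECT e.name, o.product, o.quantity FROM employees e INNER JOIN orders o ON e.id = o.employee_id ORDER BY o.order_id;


Joining employees.id = orders.employee_id:
  employee Iris (id=1) -> order Phone
  employee Iris (id=1) -> order Tablet
  employee Eve (id=2) -> order Laptop
  employee Mia (id=4) -> order Laptop


4 rows:
Iris, Phone, 1
Iris, Tablet, 7
Eve, Laptop, 7
Mia, Laptop, 6


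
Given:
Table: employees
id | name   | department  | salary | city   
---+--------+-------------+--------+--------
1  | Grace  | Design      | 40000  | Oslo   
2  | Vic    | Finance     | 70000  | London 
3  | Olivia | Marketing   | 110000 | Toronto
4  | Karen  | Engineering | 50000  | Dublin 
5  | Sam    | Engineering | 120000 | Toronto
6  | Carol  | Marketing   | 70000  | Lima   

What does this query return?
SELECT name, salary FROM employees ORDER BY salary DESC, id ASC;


Sorting by salary DESC, then id ASC for ties

6 rows:
Sam, 120000
Olivia, 110000
Vic, 70000
Carol, 70000
Karen, 50000
Grace, 40000


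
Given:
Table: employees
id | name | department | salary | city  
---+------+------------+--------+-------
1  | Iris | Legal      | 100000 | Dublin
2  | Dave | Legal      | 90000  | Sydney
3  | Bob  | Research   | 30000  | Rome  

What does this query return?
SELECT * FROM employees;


SELECT * returns all 3 rows with all columns

3 rows:
1, Iris, Legal, 100000, Dublin
2, Dave, Legal, 90000, Sydney
3, Bob, Research, 30000, Rome


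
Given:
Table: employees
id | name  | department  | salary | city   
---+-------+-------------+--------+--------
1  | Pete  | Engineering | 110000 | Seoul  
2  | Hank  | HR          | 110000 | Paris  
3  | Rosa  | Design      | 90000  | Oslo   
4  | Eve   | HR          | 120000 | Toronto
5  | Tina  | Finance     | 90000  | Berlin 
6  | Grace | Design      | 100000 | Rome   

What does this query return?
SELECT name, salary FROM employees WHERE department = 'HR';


Filtering: department = 'HR'
Matching rows: 2

2 rows:
Hank, 110000
Eve, 120000


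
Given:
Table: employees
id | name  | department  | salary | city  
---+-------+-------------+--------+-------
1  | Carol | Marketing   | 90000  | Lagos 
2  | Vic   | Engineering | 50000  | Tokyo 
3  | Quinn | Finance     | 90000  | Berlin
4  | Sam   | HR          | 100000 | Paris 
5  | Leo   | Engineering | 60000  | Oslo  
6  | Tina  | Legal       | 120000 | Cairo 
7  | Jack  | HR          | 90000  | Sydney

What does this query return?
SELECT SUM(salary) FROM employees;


SUM(salary) = 90000 + 50000 + 90000 + 100000 + 60000 + 120000 + 90000 = 600000

600000


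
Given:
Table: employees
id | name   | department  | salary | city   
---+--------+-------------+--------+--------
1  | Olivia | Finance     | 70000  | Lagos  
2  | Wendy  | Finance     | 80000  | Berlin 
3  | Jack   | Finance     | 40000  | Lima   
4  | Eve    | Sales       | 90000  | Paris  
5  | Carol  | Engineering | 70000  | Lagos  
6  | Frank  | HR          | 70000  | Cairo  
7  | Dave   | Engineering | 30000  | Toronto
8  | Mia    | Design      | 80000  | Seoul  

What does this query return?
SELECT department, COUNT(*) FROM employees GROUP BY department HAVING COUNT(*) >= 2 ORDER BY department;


Groups with count >= 2:
  Engineering: 2 -> PASS
  Finance: 3 -> PASS
  Design: 1 -> filtered out
  HR: 1 -> filtered out
  Sales: 1 -> filtered out


2 groups:
Engineering, 2
Finance, 3


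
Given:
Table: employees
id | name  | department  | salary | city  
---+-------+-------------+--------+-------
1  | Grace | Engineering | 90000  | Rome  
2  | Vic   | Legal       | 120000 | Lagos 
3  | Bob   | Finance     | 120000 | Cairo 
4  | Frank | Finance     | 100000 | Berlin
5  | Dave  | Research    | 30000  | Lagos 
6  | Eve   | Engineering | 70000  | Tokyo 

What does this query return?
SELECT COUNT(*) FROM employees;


COUNT(*) counts all rows

6


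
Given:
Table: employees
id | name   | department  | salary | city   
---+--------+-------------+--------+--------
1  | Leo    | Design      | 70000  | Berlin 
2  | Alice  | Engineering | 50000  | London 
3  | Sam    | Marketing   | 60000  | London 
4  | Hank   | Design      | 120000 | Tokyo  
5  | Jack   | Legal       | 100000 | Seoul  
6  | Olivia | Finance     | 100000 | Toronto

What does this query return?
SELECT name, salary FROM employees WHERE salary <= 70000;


Filtering: salary <= 70000
Matching: 3 rows

3 rows:
Leo, 70000
Alice, 50000
Sam, 60000


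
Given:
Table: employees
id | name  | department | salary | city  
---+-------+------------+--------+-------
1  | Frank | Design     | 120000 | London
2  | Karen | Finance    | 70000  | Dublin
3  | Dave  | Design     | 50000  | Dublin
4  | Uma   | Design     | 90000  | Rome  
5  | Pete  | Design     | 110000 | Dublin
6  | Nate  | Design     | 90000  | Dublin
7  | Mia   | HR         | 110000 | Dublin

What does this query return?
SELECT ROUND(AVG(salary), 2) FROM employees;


SUM(salary) = 640000
COUNT = 7
ROUND(AVG, 2) = ROUND(640000 / 7, 2) = 91428.57

91428.57


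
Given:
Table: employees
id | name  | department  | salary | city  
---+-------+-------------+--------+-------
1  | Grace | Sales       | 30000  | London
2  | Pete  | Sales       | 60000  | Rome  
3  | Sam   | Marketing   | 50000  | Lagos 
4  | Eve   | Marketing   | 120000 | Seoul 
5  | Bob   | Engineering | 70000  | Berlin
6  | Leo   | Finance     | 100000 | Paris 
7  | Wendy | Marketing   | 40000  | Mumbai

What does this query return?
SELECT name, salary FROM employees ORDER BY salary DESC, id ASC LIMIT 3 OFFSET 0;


Sort by salary DESC (id ASC tiebreak), then skip 0 and take 3
Rows 1 through 3

3 rows:
Eve, 120000
Leo, 100000
Bob, 70000


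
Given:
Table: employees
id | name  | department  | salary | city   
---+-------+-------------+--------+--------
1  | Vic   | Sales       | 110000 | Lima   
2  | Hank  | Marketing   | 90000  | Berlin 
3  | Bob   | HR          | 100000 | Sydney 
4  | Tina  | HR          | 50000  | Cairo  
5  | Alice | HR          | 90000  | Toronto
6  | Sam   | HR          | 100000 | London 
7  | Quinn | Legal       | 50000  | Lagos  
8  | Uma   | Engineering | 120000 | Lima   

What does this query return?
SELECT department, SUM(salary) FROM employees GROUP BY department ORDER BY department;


Summing salary within each department:
  Engineering: 120000 = 120000
  HR: 100000 + 50000 + 90000 + 100000 = 340000
  Legal: 50000 = 50000
  Marketing: 90000 = 90000
  Sales: 110000 = 110000


5 groups:
Engineering, 120000
HR, 340000
Legal, 50000
Marketing, 90000
Sales, 110000


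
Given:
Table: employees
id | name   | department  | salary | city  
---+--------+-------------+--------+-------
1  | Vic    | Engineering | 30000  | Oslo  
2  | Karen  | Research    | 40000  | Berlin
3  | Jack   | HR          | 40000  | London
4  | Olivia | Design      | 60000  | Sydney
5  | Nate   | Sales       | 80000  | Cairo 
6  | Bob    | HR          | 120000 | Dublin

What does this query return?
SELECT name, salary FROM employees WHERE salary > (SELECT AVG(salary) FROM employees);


Subquery: AVG(salary) = 61666.67
Filtering: salary > 61666.67
  Nate (80000) -> MATCH
  Bob (120000) -> MATCH


2 rows:
Nate, 80000
Bob, 120000


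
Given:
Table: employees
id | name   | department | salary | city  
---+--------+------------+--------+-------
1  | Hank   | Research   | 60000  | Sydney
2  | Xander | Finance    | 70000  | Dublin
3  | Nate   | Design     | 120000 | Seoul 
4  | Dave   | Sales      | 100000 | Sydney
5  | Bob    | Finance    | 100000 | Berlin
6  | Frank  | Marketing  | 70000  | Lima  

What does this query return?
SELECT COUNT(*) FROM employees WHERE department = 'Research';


Counting rows where department = 'Research'
  Hank -> MATCH


1


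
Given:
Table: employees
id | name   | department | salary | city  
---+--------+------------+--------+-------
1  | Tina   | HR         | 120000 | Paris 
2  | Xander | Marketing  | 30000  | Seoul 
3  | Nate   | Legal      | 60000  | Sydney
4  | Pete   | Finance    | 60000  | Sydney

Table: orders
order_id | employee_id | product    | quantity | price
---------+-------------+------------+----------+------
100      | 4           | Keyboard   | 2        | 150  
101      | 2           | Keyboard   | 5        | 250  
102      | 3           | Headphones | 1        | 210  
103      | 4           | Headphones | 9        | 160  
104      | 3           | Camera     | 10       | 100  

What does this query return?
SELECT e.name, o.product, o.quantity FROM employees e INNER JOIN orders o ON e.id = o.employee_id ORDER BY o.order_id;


Joining employees.id = orders.employee_id:
  employee Pete (id=4) -> order Keyboard
  employee Xander (id=2) -> order Keyboard
  employee Nate (id=3) -> order Headphones
  employee Pete (id=4) -> order Headphones
  employee Nate (id=3) -> order Camera


5 rows:
Pete, Keyboard, 2
Xander, Keyboard, 5
Nate, Headphones, 1
Pete, Headphones, 9
Nate, Camera, 10


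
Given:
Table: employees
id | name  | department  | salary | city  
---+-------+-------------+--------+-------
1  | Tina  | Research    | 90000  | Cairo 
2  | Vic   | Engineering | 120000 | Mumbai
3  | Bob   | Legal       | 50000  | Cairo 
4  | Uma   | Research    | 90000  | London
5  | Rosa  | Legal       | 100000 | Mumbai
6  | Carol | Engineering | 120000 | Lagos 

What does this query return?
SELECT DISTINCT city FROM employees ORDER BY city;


All 'city' values (row order): Cairo, Mumbai, Cairo, London, Mumbai, Lagos
Removing duplicates leaves 4 unique value(s).

4 values:
Cairo
Lagos
London
Mumbai


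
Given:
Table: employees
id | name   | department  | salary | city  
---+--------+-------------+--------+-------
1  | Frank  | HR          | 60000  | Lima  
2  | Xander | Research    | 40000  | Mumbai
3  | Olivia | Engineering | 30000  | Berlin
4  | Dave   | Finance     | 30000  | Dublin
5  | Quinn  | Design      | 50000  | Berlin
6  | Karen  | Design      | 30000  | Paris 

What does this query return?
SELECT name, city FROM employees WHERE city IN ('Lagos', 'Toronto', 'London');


Filtering: city IN ('Lagos', 'Toronto', 'London')
Matching: 0 rows

Empty result set (0 rows)


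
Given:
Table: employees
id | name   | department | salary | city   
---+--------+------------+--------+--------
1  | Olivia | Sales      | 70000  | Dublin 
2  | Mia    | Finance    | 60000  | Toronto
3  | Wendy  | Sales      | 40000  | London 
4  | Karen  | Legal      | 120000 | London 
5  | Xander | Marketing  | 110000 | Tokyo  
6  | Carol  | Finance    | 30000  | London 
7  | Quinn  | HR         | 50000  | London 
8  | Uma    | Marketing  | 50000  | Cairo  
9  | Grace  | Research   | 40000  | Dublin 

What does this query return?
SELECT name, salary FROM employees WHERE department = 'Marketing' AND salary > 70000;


Filtering: department = 'Marketing' AND salary > 70000
Matching: 1 rows

1 rows:
Xander, 110000


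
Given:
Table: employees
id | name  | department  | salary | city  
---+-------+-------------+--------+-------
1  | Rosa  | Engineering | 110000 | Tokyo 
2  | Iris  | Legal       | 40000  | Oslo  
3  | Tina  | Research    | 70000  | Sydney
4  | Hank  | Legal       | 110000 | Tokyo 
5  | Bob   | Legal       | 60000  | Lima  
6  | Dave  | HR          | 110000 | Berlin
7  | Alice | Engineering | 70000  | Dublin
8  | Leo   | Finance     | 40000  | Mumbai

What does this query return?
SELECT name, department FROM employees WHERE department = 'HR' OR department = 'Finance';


Filtering: department = 'HR' OR 'Finance'
Matching: 2 rows

2 rows:
Dave, HR
Leo, Finance


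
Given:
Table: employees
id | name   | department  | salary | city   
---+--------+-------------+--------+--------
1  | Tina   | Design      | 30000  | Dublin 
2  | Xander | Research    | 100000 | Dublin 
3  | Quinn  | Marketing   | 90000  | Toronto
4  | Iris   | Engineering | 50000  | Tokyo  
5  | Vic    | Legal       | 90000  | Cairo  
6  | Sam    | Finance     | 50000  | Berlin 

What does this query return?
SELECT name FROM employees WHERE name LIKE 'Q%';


LIKE 'Q%' matches names starting with 'Q'
Matching: 1

1 rows:
Quinn


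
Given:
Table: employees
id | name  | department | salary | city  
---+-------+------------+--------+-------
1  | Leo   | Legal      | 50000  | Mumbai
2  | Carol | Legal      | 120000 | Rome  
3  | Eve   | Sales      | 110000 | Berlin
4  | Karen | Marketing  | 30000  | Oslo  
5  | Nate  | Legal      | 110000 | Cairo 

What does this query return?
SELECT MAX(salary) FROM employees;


Salaries: 50000, 120000, 110000, 30000, 110000
MAX = 120000

120000


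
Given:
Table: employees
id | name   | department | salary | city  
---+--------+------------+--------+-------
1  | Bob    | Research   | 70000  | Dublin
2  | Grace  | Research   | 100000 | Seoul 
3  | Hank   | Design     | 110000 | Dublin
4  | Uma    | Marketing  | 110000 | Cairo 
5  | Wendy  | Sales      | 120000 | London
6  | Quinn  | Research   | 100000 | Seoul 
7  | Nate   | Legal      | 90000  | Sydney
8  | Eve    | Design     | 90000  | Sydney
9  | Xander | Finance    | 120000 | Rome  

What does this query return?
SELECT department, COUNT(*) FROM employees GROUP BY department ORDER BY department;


Assigning each row to its department group:
  Bob -> Research
  Grace -> Research
  Hank -> Design
  Uma -> Marketing
  Wendy -> Sales
  Quinn -> Research
  Nate -> Legal
  Eve -> Design
  Xander -> Finance


6 groups:
Design, 2
Finance, 1
Legal, 1
Marketing, 1
Research, 3
Sales, 1


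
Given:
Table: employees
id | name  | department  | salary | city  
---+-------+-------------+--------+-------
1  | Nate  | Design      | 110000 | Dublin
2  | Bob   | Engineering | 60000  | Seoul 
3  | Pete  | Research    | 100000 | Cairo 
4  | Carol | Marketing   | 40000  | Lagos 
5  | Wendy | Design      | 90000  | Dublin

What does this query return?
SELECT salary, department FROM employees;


Projecting columns: salary, department

5 rows:
110000, Design
60000, Engineering
100000, Research
40000, Marketing
90000, Design


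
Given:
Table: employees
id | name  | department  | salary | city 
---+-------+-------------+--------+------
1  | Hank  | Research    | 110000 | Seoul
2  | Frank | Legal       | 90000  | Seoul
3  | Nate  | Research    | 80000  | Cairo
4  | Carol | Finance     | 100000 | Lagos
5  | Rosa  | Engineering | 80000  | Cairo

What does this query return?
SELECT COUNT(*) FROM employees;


COUNT(*) counts all rows

5


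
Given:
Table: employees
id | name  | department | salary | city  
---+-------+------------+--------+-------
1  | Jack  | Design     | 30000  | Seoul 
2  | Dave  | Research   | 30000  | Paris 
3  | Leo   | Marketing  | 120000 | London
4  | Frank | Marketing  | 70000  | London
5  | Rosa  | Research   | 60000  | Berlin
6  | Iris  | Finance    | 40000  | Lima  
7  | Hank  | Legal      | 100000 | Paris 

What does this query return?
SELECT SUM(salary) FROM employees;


SUM(salary) = 30000 + 30000 + 120000 + 70000 + 60000 + 40000 + 100000 = 450000

450000


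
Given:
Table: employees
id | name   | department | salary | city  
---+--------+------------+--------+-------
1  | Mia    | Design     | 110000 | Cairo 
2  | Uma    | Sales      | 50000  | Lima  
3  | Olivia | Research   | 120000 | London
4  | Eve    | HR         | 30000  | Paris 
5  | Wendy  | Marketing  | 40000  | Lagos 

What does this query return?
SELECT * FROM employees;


SELECT * returns all 5 rows with all columns

5 rows:
1, Mia, Design, 110000, Cairo
2, Uma, Sales, 50000, Lima
3, Olivia, Research, 120000, London
4, Eve, HR, 30000, Paris
5, Wendy, Marketing, 40000, Lagos


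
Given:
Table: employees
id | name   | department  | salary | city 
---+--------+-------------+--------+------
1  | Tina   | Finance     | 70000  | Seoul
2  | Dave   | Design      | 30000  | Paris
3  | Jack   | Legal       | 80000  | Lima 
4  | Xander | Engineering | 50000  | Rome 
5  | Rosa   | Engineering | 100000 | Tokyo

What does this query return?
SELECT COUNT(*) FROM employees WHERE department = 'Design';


Counting rows where department = 'Design'
  Dave -> MATCH


1


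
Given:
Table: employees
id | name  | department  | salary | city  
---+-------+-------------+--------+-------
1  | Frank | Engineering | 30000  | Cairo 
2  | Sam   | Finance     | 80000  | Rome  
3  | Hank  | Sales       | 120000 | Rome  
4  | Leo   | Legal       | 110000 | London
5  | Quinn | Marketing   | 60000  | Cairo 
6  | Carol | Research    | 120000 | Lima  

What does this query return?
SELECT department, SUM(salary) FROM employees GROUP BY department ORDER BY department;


Summing salary within each department:
  Engineering: 30000 = 30000
  Finance: 80000 = 80000
  Legal: 110000 = 110000
  Marketing: 60000 = 60000
  Research: 120000 = 120000
  Sales: 120000 = 120000


6 groups:
Engineering, 30000
Finance, 80000
Legal, 110000
Marketing, 60000
Research, 120000
Sales, 120000


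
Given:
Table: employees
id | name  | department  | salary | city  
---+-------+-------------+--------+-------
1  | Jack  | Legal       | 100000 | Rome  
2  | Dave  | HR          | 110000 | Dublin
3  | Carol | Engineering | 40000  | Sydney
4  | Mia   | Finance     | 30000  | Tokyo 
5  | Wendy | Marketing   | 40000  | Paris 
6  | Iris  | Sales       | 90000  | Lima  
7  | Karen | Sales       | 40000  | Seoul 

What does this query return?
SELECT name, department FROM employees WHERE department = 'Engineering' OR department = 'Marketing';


Filtering: department = 'Engineering' OR 'Marketing'
Matching: 2 rows

2 rows:
Carol, Engineering
Wendy, Marketing


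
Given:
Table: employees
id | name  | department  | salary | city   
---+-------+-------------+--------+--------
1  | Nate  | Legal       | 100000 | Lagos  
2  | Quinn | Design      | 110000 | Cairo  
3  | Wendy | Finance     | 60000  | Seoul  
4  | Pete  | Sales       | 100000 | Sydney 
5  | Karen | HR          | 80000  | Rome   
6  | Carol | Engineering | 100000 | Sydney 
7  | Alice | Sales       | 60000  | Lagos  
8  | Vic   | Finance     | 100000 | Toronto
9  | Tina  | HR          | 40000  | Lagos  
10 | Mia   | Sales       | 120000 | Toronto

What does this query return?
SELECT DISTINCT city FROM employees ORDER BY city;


All 'city' values (row order): Lagos, Cairo, Seoul, Sydney, Rome, Sydney, Lagos, Toronto, Lagos, Toronto
Removing duplicates leaves 6 unique value(s).

6 values:
Cairo
Lagos
Rome
Seoul
Sydney
Toronto


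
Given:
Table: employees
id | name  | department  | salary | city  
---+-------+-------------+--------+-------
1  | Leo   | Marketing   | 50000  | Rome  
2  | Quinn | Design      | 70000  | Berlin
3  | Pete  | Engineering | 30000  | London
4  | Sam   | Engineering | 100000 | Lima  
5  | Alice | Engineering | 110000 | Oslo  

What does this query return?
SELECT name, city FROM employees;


Projecting columns: name, city

5 rows:
Leo, Rome
Quinn, Berlin
Pete, London
Sam, Lima
Alice, Oslo


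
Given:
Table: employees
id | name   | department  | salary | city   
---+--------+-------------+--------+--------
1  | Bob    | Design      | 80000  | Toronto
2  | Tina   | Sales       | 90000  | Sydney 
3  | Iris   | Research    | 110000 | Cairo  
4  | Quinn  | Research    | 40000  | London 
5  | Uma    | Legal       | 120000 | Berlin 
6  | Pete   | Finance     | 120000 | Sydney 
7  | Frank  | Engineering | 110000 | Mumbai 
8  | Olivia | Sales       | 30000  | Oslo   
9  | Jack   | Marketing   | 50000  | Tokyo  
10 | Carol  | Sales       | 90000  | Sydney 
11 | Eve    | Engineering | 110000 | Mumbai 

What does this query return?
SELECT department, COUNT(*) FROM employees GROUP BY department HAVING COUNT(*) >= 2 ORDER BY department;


Groups with count >= 2:
  Engineering: 2 -> PASS
  Research: 2 -> PASS
  Sales: 3 -> PASS
  Design: 1 -> filtered out
  Finance: 1 -> filtered out
  Legal: 1 -> filtered out
  Marketing: 1 -> filtered out


3 groups:
Engineering, 2
Research, 2
Sales, 3
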